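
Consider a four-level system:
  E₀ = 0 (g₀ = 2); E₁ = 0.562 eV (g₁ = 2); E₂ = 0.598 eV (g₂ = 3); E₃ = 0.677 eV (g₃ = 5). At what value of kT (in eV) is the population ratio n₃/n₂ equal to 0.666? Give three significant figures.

0.0861 eV

n₃/n₂ = (g₃/g₂) exp[−(E₃−E₂)/kT] = 0.666.
⇒ (E₃−E₂)/kT = ln((5/3)/0.666) = ln(2.5025) = 0.91729.
kT = 0.079 eV / 0.91729 = 0.0861 eV.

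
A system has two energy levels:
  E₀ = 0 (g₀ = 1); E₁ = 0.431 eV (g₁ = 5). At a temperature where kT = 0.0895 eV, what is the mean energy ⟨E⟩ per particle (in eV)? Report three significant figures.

Eᵢ/kT = 0, 4.8156.
Z = Σ gᵢe^(−Eᵢ/kT) = 1·e^(−0) + 5·e^(−4.8156) = 1.0000 + 0.040512 = 1.0405.
⟨E⟩ = Σ Eᵢ gᵢe^(−Eᵢ/kT) / Z = (0·1.0000 + 0.431·0.040512) / 1.0405 = 0.0168 eV.

0.0168 eV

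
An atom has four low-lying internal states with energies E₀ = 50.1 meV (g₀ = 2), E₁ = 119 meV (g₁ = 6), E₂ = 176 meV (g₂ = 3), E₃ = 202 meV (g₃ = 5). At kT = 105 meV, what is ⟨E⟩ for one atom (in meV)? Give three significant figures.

121 meV

Eᵢ/kT = 0.47714, 1.1333, 1.6762, 1.9238.
Z = Σ gᵢe^(−Eᵢ/kT) = 2·e^(−0.47714) + 6·e^(−1.1333) + 3·e^(−1.6762) + 5·e^(−1.9238) = 1.2411 + 1.9318 + 0.56125 + 0.73025 = 4.4644.
⟨E⟩ = Σ Eᵢ gᵢe^(−Eᵢ/kT) / Z = (50.1·1.2411 + 119·1.9318 + 176·0.56125 + 202·0.73025) / 4.4644 = 121 meV.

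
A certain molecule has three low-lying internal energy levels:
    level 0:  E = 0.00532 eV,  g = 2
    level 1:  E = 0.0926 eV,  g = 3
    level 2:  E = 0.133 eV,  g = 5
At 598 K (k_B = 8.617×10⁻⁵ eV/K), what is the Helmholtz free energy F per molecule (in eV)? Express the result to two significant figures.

k_BT = 8.617×10⁻⁵ × 598 K = 0.05153 eV.
Eᵢ/kT = 0.1032, 1.797, 2.581.
Z = Σ gᵢe^(−Eᵢ/kT) = 2·e^(−0.1032) + 3·e^(−1.797) + 5·e^(−2.581) = 1.804 + 0.4974 + 0.3785 = 2.680.
F = −kT ln Z = −0.05153 × ln(2.680) = −0.05153 × 0.9858 = -0.051 eV.

-0.051 eV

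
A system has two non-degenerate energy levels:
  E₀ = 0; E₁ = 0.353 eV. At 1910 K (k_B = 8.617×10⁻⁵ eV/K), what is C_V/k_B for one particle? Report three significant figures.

k_BT = 8.617×10⁻⁵ × 1910 K = 0.16458 eV.
Eᵢ/kT = 0, 2.1449.
Z = Σ e^(−Eᵢ/kT) = e^(−0) + e^(−2.1449) = 1.0000 + 0.11708 = 1.1171.
⟨E⟩ = 0.036997 eV, ⟨E²⟩ = 0.013060 eV².
C_V/k_B = (⟨E²⟩ − ⟨E⟩²)/(kT)² = (0.013060 − 0.0013688)/0.027087 = 0.432.

0.432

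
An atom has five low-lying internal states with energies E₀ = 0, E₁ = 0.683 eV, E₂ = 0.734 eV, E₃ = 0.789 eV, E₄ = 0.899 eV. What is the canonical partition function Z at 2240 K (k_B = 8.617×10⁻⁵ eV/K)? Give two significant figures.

k_BT = 8.617×10⁻⁵ × 2240 K = 0.1930 eV.
Eᵢ/kT = 0, 3.539, 3.803, 4.088, 4.658.
Z = Σ e^(−Eᵢ/kT) = e^(−0) + e^(−3.539) + e^(−3.803) + e^(−4.088) + e^(−4.658) = 1.000 + 0.02904 + 0.02230 + 0.01677 + 0.009485 = 1.078.

Z = 1.1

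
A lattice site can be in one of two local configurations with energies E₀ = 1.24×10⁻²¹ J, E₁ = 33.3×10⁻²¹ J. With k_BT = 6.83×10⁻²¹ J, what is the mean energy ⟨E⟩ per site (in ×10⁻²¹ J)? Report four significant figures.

Eᵢ/kT = 0.181552, 4.87555.
Z = Σ e^(−Eᵢ/kT) = e^(−0.181552) + e^(−4.87555) = 0.833975 + 0.00763090 = 0.841606.
⟨E⟩ = Σ Eᵢ e^(−Eᵢ/kT) / Z = (1.24·0.833975 + 33.3·0.00763090) / 0.841606 = 1.531 ×10⁻²¹ J.

1.531 ×10⁻²¹ J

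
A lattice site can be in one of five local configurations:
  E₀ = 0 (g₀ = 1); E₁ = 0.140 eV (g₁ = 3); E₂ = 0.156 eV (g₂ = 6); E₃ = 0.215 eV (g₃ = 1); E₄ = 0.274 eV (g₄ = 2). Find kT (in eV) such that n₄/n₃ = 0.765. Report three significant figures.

0.0614 eV

n₄/n₃ = (g₄/g₃) exp[−(E₄−E₃)/kT] = 0.765.
⇒ (E₄−E₃)/kT = ln((2/1)/0.765) = ln(2.6144) = 0.96103.
kT = 0.059 eV / 0.96103 = 0.0614 eV.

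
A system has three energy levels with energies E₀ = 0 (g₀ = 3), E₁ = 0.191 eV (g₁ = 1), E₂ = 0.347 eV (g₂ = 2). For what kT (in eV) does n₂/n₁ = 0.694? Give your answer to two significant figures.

n₂/n₁ = (g₂/g₁) exp[−(E₂−E₁)/kT] = 0.694.
⇒ (E₂−E₁)/kT = ln((2/1)/0.694) = ln(2.882) = 1.058.
kT = 0.156 eV / 1.058 = 0.15 eV.

0.15 eV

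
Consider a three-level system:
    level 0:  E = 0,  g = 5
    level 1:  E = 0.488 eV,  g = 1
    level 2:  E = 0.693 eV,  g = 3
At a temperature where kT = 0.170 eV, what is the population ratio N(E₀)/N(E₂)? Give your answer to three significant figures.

n₀/n₂ = (g₀/g₂) exp[−(E₀−E₂)/kT] = (5/3) × exp(−(-0.693 eV)/(0.170 eV)) = (5/3) × exp(4.0765) = 98.2.

98.2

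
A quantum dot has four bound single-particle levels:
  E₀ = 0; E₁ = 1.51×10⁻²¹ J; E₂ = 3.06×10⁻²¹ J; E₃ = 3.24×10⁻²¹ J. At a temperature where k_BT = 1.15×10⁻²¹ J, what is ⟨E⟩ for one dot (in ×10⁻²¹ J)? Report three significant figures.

0.582 ×10⁻²¹ J

Eᵢ/kT = 0, 1.3130, 2.6609, 2.8174.
Z = Σ e^(−Eᵢ/kT) = e^(−0) + e^(−1.3130) + e^(−2.6609) + e^(−2.8174) = 1.0000 + 0.26901 + 0.069885 + 0.059761 = 1.3987.
⟨E⟩ = Σ Eᵢ e^(−Eᵢ/kT) / Z = (0·1.0000 + 1.51·0.26901 + 3.06·0.069885 + 3.24·0.059761) / 1.3987 = 0.582 ×10⁻²¹ J.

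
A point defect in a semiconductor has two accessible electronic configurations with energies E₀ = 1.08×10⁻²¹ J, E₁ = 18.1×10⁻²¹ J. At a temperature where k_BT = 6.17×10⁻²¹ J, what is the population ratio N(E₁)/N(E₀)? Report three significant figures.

n₁/n₀ = exp[−(E₁−E₀)/kT] = exp(−(17.02 ×10⁻²¹ J)/(6.17 ×10⁻²¹ J)) = exp(-2.7585) = 0.0634.

0.0634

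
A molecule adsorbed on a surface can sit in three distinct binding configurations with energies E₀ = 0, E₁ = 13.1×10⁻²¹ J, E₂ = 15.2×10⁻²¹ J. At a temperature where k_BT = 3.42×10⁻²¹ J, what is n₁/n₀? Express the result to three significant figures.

n₁/n₀ = exp[−(E₁−E₀)/kT] = exp(−(13.1 ×10⁻²¹ J)/(3.42 ×10⁻²¹ J)) = exp(-3.8304) = 0.0217.

0.0217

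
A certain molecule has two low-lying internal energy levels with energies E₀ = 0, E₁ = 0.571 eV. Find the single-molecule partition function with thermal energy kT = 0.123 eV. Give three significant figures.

Eᵢ/kT = 0, 4.6423.
Z = Σ e^(−Eᵢ/kT) = e^(−0) + e^(−4.6423) = 1.0000 + 0.0096355 = 1.0096.

Z = 1.01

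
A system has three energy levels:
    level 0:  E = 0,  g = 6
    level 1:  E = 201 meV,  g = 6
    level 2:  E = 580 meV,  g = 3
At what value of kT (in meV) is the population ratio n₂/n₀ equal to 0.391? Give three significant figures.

n₂/n₀ = (g₂/g₀) exp[−(E₂−E₀)/kT] = 0.391.
⇒ (E₂−E₀)/kT = ln((3/6)/0.391) = ln(1.2788) = 0.24592.
kT = 580 meV / 0.24592 = 2360 meV.

2360 meV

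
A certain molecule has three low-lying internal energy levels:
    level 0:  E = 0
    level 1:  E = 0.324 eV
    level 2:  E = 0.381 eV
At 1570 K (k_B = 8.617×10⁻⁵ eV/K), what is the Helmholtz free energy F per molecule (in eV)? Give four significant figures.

-0.01903 eV

k_BT = 8.617×10⁻⁵ × 1570 K = 0.135287 eV.
Eᵢ/kT = 0, 2.39491, 2.81624.
Z = Σ e^(−Eᵢ/kT) = e^(−0) + e^(−2.39491) + e^(−2.81624) = 1.00000 + 0.0911809 + 0.0598305 = 1.15101.
F = −kT ln Z = −0.135287 × ln(1.15101) = −0.135287 × 0.140640 = -0.01903 eV.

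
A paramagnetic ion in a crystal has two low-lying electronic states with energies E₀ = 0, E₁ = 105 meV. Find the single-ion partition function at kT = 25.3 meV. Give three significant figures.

Z = 1.02

Eᵢ/kT = 0, 4.1502.
Z = Σ e^(−Eᵢ/kT) = e^(−0) + e^(−4.1502) = 1.0000 + 0.015761 = 1.0158.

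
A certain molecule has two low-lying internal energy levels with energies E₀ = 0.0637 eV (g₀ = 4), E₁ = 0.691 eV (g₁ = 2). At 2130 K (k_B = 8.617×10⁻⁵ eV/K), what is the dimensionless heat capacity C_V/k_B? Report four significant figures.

0.1854

k_BT = 8.617×10⁻⁵ × 2130 K = 0.183542 eV.
Eᵢ/kT = 0.347060, 3.76481.
Z = Σ gᵢe^(−Eᵢ/kT) = 4·e^(−0.347060) + 2·e^(−3.76481) = 2.82705 + 0.0463440 = 2.87339.
⟨E⟩ = 0.0738176 eV, ⟨E²⟩ = 0.0116934 eV².
C_V/k_B = (⟨E²⟩ − ⟨E⟩²)/(kT)² = (0.0116934 − 0.00544904)/0.0336877 = 0.1854.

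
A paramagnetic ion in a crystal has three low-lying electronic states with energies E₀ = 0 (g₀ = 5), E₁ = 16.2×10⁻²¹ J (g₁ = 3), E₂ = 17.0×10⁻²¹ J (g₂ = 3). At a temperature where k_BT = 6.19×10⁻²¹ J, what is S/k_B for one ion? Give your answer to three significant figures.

1.89

Eᵢ/kT = 0, 2.6171, 2.7464.
Z = Σ gᵢe^(−Eᵢ/kT) = 5·e^(−0) + 3·e^(−2.6171) + 3·e^(−2.7464) = 5.0000 + 0.21904 + 0.19248 = 5.4115.
⟨E⟩ = Σ EᵢPᵢ = 1.2604 ×10⁻²¹ J.
S/k_B = ln Z + ⟨E⟩/kT = ln(5.4115) + 1.2604/6.19 = 1.6885 + 0.20362 = 1.89.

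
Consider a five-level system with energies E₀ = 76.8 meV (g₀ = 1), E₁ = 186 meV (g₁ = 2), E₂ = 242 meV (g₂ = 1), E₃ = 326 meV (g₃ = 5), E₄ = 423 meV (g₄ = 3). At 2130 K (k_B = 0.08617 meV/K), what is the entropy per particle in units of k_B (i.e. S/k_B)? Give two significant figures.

2.3

k_BT = 0.08617 × 2130 K = 183.5 meV.
Eᵢ/kT = 0.4185, 1.014, 1.319, 1.777, 2.305.
Z = Σ gᵢe^(−Eᵢ/kT) = 1·e^(−0.4185) + 2·e^(−1.014) + 1·e^(−1.319) + 5·e^(−1.777) + 3·e^(−2.305) = 0.6580 + 0.7255 + 0.2674 + 0.8457 + 0.2993 = 2.796.
⟨E⟩ = Σ EᵢPᵢ = 233.4 meV.
S/k_B = ln Z + ⟨E⟩/kT = ln(2.796) + 233.4/183.5 = 1.028 + 1.272 = 2.3.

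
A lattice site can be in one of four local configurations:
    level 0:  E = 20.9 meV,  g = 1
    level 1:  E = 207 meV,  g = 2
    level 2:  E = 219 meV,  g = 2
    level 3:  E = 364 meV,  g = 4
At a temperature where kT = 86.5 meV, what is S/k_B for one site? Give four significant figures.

1.250

Eᵢ/kT = 0.241618, 2.39306, 2.53179, 4.20809.
Z = Σ gᵢe^(−Eᵢ/kT) = 1·e^(−0.241618) + 2·e^(−2.39306) + 2·e^(−2.53179) + 4·e^(−4.20809) = 0.785356 + 0.182699 + 0.159033 + 0.0594990 = 1.18659.
⟨E⟩ = Σ EᵢPᵢ = 93.3081 meV.
S/k_B = ln Z + ⟨E⟩/kT = ln(1.18659) + 93.3081/86.5 = 0.171084 + 1.07871 = 1.250.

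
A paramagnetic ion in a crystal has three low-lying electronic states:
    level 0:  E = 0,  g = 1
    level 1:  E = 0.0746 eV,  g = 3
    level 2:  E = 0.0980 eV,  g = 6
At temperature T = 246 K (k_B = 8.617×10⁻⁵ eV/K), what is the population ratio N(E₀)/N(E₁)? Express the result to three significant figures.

11.3

k_BT = 8.617×10⁻⁵ × 246 K = 0.021198 eV.
n₀/n₁ = (g₀/g₁) exp[−(E₀−E₁)/kT] = (1/3) × exp(−(-0.0746 eV)/(0.021198 eV)) = (1/3) × exp(3.5192) = 11.3.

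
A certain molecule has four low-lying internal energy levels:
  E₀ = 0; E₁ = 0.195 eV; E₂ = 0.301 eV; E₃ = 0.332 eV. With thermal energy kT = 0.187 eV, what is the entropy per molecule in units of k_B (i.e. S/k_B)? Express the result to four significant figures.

1.118

Eᵢ/kT = 0, 1.04278, 1.60963, 1.77540.
Z = Σ e^(−Eᵢ/kT) = e^(−0) + e^(−1.04278) + e^(−1.60963) + e^(−1.77540) = 1.00000 + 0.352473 + 0.199962 + 0.169416 = 1.72185.
⟨E⟩ = Σ EᵢPᵢ = 0.107540 eV.
S/k_B = ln Z + ⟨E⟩/kT = ln(1.72185) + 0.107540/0.187 = 0.543399 + 0.575080 = 1.118.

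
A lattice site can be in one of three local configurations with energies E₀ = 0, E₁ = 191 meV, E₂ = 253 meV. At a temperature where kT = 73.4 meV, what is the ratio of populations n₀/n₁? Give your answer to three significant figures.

13.5

n₀/n₁ = exp[−(E₀−E₁)/kT] = exp(−(-191 meV)/(73.4 meV)) = exp(2.6022) = 13.5.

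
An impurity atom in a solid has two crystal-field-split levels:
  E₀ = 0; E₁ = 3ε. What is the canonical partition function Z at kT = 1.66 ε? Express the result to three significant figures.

Eᵢ/kT = 0, 1.8072.
Z = Σ e^(−Eᵢ/kT) = e^(−0) + e^(−1.8072) = 1.0000 + 0.16411 = 1.1641.

Z = 1.16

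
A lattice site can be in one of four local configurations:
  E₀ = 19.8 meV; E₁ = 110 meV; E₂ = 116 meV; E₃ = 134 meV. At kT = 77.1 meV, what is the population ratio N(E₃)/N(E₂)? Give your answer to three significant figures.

0.792

n₃/n₂ = exp[−(E₃−E₂)/kT] = exp(−(18 meV)/(77.1 meV)) = exp(-0.23346) = 0.792.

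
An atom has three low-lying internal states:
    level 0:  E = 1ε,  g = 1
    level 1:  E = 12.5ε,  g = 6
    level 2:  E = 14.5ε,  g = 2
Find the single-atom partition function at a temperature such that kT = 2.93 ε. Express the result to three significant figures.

Z = 0.809

Eᵢ/kT = 0.34130, 4.2662, 4.9488.
Z = Σ gᵢe^(−Eᵢ/kT) = 1·e^(−0.34130) + 6·e^(−4.2662) + 2·e^(−4.9488) = 0.71085 + 0.084210 + 0.014184 = 0.80924.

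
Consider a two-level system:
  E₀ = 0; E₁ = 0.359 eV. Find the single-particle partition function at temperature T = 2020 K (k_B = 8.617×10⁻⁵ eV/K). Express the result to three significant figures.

k_BT = 8.617×10⁻⁵ × 2020 K = 0.17406 eV.
Eᵢ/kT = 0, 2.0625.
Z = Σ e^(−Eᵢ/kT) = e^(−0) + e^(−2.0625) = 1.0000 + 0.12714 = 1.1271.

Z = 1.13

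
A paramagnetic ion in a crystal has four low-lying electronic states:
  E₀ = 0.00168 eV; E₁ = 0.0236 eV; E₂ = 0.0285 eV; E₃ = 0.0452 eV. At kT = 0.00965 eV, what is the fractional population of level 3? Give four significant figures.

0.009352

Eᵢ/kT = 0.174093, 2.44560, 2.95337, 4.68394.
Z = Σ e^(−Eᵢ/kT) = e^(−0.174093) + e^(−2.44560) + e^(−2.95337) + e^(−4.68394) = 0.840219 + 0.0866741 + 0.0521636 + 0.00924253 = 0.988299.
P₃ = e^(−E₃/kT) / Z = 0.00924253/0.988299 = 0.009352.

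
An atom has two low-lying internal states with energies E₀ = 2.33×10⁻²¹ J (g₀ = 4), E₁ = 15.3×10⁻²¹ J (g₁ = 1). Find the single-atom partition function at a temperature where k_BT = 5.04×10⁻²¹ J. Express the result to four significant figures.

Eᵢ/kT = 0.462302, 3.03571.
Z = Σ gᵢe^(−Eᵢ/kT) = 4·e^(−0.462302) + 1·e^(−3.03571) = 2.51933 + 0.0480405 = 2.56737.

Z = 2.567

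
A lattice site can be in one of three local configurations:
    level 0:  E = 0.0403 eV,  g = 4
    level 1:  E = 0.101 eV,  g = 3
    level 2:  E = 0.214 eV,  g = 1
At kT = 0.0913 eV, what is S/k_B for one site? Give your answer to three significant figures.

Eᵢ/kT = 0.44140, 1.1062, 2.3439.
Z = Σ gᵢe^(−Eᵢ/kT) = 4·e^(−0.44140) + 3·e^(−1.1062) + 1·e^(−2.3439) = 2.5725 + 0.99244 + 0.095953 = 3.6609.
⟨E⟩ = Σ EᵢPᵢ = 0.061308 eV.
S/k_B = ln Z + ⟨E⟩/kT = ln(3.6609) + 0.061308/0.0913 = 1.2977 + 0.67150 = 1.97.

1.97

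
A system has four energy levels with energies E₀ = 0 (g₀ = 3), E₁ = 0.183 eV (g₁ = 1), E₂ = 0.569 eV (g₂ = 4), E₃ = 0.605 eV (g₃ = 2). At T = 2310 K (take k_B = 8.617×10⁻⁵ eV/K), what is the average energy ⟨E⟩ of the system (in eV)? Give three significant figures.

k_BT = 8.617×10⁻⁵ × 2310 K = 0.19905 eV.
Eᵢ/kT = 0, 0.91937, 2.8586, 3.0394.
Z = Σ gᵢe^(−Eᵢ/kT) = 3·e^(−0) + 1·e^(−0.91937) + 4·e^(−2.8586) + 2·e^(−3.0394) = 3.0000 + 0.39877 + 0.22940 + 0.095727 = 3.7239.
⟨E⟩ = Σ Eᵢ gᵢe^(−Eᵢ/kT) / Z = (0·3.0000 + 0.183·0.39877 + 0.569·0.22940 + 0.605·0.095727) / 3.7239 = 0.0702 eV.

0.0702 eV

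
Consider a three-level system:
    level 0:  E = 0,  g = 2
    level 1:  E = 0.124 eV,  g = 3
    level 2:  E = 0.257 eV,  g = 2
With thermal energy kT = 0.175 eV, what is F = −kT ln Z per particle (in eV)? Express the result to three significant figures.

-0.240 eV

Eᵢ/kT = 0, 0.70857, 1.4686.
Z = Σ gᵢe^(−Eᵢ/kT) = 2·e^(−0) + 3·e^(−0.70857) + 2·e^(−1.4686) = 2.0000 + 1.4770 + 0.46050 = 3.9375.
F = −kT ln Z = −0.175 × ln(3.9375) = −0.175 × 1.3705 = -0.240 eV.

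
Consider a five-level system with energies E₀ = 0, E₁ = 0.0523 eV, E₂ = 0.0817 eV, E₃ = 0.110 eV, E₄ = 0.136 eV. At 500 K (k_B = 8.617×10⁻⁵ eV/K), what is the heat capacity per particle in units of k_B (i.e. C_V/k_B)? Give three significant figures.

k_BT = 8.617×10⁻⁵ × 500 K = 0.043085 eV.
Eᵢ/kT = 0, 1.2139, 1.8963, 2.5531, 3.1566.
Z = Σ e^(−Eᵢ/kT) = e^(−0) + e^(−1.2139) + e^(−1.8963) + e^(−2.5531) + e^(−3.1566) = 1.0000 + 0.29704 + 0.15012 + 0.077840 + 0.042570 = 1.5676.
⟨E⟩ = 0.026889 eV, ⟨E²⟩ = 0.0022606 eV².
C_V/k_B = (⟨E²⟩ − ⟨E⟩²)/(kT)² = (0.0022606 − 0.00072302)/0.0018563 = 0.828.

0.828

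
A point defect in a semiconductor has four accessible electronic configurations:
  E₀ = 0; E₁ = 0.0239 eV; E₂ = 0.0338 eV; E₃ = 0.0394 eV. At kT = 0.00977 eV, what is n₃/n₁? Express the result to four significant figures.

0.2046

n₃/n₁ = exp[−(E₃−E₁)/kT] = exp(−(0.0155 eV)/(0.00977 eV)) = exp(-1.58649) = 0.2046.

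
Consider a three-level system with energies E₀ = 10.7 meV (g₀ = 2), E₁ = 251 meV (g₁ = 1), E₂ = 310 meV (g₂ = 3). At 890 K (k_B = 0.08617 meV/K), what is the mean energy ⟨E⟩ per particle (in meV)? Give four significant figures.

24.29 meV

k_BT = 0.08617 × 890 K = 76.6913 meV.
Eᵢ/kT = 0.139520, 3.27286, 4.04218.
Z = Σ gᵢe^(−Eᵢ/kT) = 2·e^(−0.139520) + 1·e^(−3.27286) + 3·e^(−4.04218) = 1.73955 + 0.0378979 + 0.0526775 = 1.83013.
⟨E⟩ = Σ Eᵢ gᵢe^(−Eᵢ/kT) / Z = (10.7·1.73955 + 251·0.0378979 + 310·0.0526775) / 1.83013 = 24.29 meV.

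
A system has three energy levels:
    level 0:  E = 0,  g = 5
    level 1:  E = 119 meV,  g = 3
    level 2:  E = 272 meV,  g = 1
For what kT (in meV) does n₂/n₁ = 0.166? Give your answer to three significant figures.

n₂/n₁ = (g₂/g₁) exp[−(E₂−E₁)/kT] = 0.166.
⇒ (E₂−E₁)/kT = ln((1/3)/0.166) = ln(2.0080) = 0.69714.
kT = 153 meV / 0.69714 = 219 meV.

219 meV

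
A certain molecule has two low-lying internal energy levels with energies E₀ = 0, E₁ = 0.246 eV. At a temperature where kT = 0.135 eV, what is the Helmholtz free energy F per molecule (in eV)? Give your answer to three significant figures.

-0.0202 eV

Eᵢ/kT = 0, 1.8222.
Z = Σ e^(−Eᵢ/kT) = e^(−0) + e^(−1.8222) = 1.0000 + 0.16167 = 1.1617.
F = −kT ln Z = −0.135 × ln(1.1617) = −0.135 × 0.14988 = -0.0202 eV.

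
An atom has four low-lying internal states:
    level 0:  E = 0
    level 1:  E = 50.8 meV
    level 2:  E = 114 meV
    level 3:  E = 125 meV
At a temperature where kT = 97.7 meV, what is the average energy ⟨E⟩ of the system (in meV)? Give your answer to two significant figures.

46 meV

Eᵢ/kT = 0, 0.5200, 1.167, 1.279.
Z = Σ e^(−Eᵢ/kT) = e^(−0) + e^(−0.5200) + e^(−1.167) + e^(−1.279) = 1.000 + 0.5945 + 0.3113 + 0.2783 = 2.184.
⟨E⟩ = Σ Eᵢ e^(−Eᵢ/kT) / Z = (0·1.000 + 50.8·0.5945 + 114·0.3113 + 125·0.2783) / 2.184 = 46 meV.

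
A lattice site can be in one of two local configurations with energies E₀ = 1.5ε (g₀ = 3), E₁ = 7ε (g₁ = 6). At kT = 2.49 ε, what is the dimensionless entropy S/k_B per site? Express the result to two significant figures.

1.7

Eᵢ/kT = 0.6024, 2.811.
Z = Σ gᵢe^(−Eᵢ/kT) = 3·e^(−0.6024) + 6·e^(−2.811) = 1.642 + 0.3609 = 2.003.
⟨E⟩ = Σ EᵢPᵢ = 2.491 ε.
S/k_B = ln Z + ⟨E⟩/kT = ln(2.003) + 2.491/2.49 = 0.6946 + 1.000 = 1.7.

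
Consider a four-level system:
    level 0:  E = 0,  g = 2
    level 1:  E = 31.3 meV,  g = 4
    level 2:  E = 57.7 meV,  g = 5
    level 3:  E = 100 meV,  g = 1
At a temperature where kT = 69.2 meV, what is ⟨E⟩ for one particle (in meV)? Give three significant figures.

32.9 meV

Eᵢ/kT = 0, 0.45231, 0.83382, 1.4451.
Z = Σ gᵢe^(−Eᵢ/kT) = 2·e^(−0) + 4·e^(−0.45231) + 5·e^(−0.83382) + 1·e^(−1.4451) = 2.0000 + 2.5446 + 2.1719 + 0.23572 = 6.9522.
⟨E⟩ = Σ Eᵢ gᵢe^(−Eᵢ/kT) / Z = (0·2.0000 + 31.3·2.5446 + 57.7·2.1719 + 100·0.23572) / 6.9522 = 32.9 meV.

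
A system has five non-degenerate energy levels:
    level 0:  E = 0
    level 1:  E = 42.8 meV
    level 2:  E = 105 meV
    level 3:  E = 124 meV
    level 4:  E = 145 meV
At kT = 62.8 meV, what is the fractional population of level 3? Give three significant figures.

0.0719

Eᵢ/kT = 0, 0.68153, 1.6720, 1.9745, 2.3089.
Z = Σ e^(−Eᵢ/kT) = e^(−0) + e^(−0.68153) + e^(−1.6720) + e^(−1.9745) + e^(−2.3089) = 1.0000 + 0.50584 + 0.18787 + 0.13883 + 0.099370 = 1.9319.
P₃ = e^(−E₃/kT) / Z = 0.13883/1.9319 = 0.0719.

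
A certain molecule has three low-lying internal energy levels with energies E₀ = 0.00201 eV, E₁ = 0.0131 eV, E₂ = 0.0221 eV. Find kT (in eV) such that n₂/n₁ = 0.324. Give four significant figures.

n₂/n₁ = exp[−(E₂−E₁)/kT] = 0.324.
⇒ (E₂−E₁)/kT = ln(1/0.324) = ln(3.08642) = 1.12701.
kT = 0.0090 eV / 1.12701 = 0.007986 eV.

0.007986 eV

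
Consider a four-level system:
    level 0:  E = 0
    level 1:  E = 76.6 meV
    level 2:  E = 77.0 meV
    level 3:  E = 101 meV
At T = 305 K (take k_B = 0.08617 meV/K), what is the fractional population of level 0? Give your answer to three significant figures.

k_BT = 0.08617 × 305 K = 26.282 meV.
Eᵢ/kT = 0, 2.9145, 2.9298, 3.8429.
Z = Σ e^(−Eᵢ/kT) = e^(−0) + e^(−2.9145) + e^(−2.9298) + e^(−3.8429) = 1.0000 + 0.054231 + 0.053408 + 0.021431 = 1.1291.
P₀ = e^(−E₀/kT) / Z = 1.0000/1.1291 = 0.886.

0.886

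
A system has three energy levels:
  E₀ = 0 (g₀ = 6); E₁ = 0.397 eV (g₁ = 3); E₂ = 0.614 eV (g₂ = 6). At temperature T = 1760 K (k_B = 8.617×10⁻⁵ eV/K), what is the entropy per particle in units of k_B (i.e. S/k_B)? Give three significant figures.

k_BT = 8.617×10⁻⁵ × 1760 K = 0.15166 eV.
Eᵢ/kT = 0, 2.6177, 4.0485.
Z = Σ gᵢe^(−Eᵢ/kT) = 6·e^(−0) + 3·e^(−2.6177) + 6·e^(−4.0485) = 6.0000 + 0.21891 + 0.10469 = 6.3236.
⟨E⟩ = Σ EᵢPᵢ = 0.023908 eV.
S/k_B = ln Z + ⟨E⟩/kT = ln(6.3236) + 0.023908/0.15166 = 1.8443 + 0.15764 = 2.00.

2.00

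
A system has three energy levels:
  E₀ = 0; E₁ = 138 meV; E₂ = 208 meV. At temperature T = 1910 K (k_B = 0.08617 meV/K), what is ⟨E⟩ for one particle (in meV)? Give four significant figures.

k_BT = 0.08617 × 1910 K = 164.585 meV.
Eᵢ/kT = 0, 0.838473, 1.26378.
Z = Σ e^(−Eᵢ/kT) = e^(−0) + e^(−0.838473) + e^(−1.26378) = 1.00000 + 0.432370 + 0.282584 = 1.71495.
⟨E⟩ = Σ Eᵢ e^(−Eᵢ/kT) / Z = (0·1.00000 + 138·0.432370 + 208·0.282584) / 1.71495 = 69.07 meV.

69.07 meV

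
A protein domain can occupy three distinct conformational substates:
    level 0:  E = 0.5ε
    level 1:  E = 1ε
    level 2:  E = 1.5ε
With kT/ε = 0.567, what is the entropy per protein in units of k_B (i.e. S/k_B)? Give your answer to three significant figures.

0.882

Eᵢ/kT = 0.88183, 1.7637, 2.6455.
Z = Σ e^(−Eᵢ/kT) = e^(−0.88183) + e^(−1.7637) + e^(−2.6455) = 0.41402 + 0.17141 + 0.070970 = 0.65640.
⟨E⟩ = Σ EᵢPᵢ = 0.73869 ε.
S/k_B = ln Z + ⟨E⟩/kT = ln(0.65640) + 0.73869/0.567 = -0.42098 + 1.3028 = 0.882.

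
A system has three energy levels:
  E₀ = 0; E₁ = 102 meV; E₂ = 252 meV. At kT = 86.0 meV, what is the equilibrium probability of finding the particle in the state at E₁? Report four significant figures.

0.2248

Eᵢ/kT = 0, 1.18605, 2.93023.
Z = Σ e^(−Eᵢ/kT) = e^(−0) + e^(−1.18605) + e^(−2.93023) = 1.00000 + 0.305425 + 0.0533848 = 1.35881.
P₁ = e^(−E₁/kT) / Z = 0.305425/1.35881 = 0.2248.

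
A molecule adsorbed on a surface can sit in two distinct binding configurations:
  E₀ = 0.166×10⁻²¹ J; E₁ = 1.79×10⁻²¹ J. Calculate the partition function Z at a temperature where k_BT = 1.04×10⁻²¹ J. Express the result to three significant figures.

Z = 1.03

Eᵢ/kT = 0.15962, 1.7212.
Z = Σ e^(−Eᵢ/kT) = e^(−0.15962) + e^(−1.7212) = 0.85247 + 0.17885 = 1.0313.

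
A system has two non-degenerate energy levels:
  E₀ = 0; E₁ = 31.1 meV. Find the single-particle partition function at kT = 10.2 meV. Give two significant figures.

Z = 1.0

Eᵢ/kT = 0, 3.049.
Z = Σ e^(−Eᵢ/kT) = e^(−0) + e^(−3.049) = 1.000 + 0.04741 = 1.047.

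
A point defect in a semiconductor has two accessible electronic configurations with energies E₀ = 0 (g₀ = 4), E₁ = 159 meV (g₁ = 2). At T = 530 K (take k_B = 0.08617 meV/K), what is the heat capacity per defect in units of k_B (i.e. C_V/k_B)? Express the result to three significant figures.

0.181

k_BT = 0.08617 × 530 K = 45.670 meV.
Eᵢ/kT = 0, 3.4815.
Z = Σ gᵢe^(−Eᵢ/kT) = 4·e^(−0) + 2·e^(−3.4815) = 4.0000 + 0.061522 = 4.0615.
⟨E⟩ = 2.4085 meV, ⟨E²⟩ = 382.95 meV².
C_V/k_B = (⟨E²⟩ − ⟨E⟩²)/(kT)² = (382.95 − 5.8009)/2085.7 = 0.181.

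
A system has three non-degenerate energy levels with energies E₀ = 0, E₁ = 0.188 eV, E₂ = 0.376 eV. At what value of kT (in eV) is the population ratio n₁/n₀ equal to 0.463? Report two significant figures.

n₁/n₀ = exp[−(E₁−E₀)/kT] = 0.463.
⇒ (E₁−E₀)/kT = ln(1/0.463) = ln(2.160) = 0.7701.
kT = 0.188 eV / 0.7701 = 0.24 eV.

0.24 eV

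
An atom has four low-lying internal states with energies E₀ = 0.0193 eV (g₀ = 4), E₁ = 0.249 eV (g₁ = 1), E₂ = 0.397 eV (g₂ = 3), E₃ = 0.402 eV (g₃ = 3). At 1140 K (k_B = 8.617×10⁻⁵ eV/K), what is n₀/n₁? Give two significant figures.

k_BT = 8.617×10⁻⁵ × 1140 K = 0.09823 eV.
n₀/n₁ = (g₀/g₁) exp[−(E₀−E₁)/kT] = (4/1) × exp(−(-0.2297 eV)/(0.09823 eV)) = (4/1) × exp(2.338) = 41.

41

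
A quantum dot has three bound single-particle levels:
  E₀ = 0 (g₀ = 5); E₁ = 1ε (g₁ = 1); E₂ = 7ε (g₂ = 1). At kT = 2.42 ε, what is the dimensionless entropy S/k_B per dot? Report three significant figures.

1.82

Eᵢ/kT = 0, 0.41322, 2.8926.
Z = Σ gᵢe^(−Eᵢ/kT) = 5·e^(−0) + 1·e^(−0.41322) + 1·e^(−2.8926) = 5.0000 + 0.66152 + 0.055432 = 5.7170.
⟨E⟩ = Σ EᵢPᵢ = 0.18358 ε.
S/k_B = ln Z + ⟨E⟩/kT = ln(5.7170) + 0.18358/2.42 = 1.7434 + 0.075860 = 1.82.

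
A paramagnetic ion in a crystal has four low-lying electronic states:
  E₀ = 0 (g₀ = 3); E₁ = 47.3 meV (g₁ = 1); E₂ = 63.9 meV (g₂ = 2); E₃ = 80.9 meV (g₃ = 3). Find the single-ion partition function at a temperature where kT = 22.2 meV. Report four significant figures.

Eᵢ/kT = 0, 2.13063, 2.87838, 3.64414.
Z = Σ gᵢe^(−Eᵢ/kT) = 3·e^(−0) + 1·e^(−2.13063) + 2·e^(−2.87838) + 3·e^(−3.64414) = 3.00000 + 0.118762 + 0.112452 + 0.0784317 = 3.30965.

Z = 3.310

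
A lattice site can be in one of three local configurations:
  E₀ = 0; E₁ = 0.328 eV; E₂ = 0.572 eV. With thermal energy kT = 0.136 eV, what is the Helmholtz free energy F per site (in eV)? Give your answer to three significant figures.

Eᵢ/kT = 0, 2.4118, 4.2059.
Z = Σ e^(−Eᵢ/kT) = e^(−0) + e^(−2.4118) + e^(−4.2059) = 1.0000 + 0.089654 + 0.014907 = 1.1046.
F = −kT ln Z = −0.136 × ln(1.1046) = −0.136 × 0.099483 = -0.0135 eV.

-0.0135 eV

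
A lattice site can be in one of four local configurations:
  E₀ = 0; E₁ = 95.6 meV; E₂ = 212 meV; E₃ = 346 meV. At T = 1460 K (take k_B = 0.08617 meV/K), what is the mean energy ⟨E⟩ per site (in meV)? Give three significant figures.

k_BT = 0.08617 × 1460 K = 125.81 meV.
Eᵢ/kT = 0, 0.75988, 1.6851, 2.7502.
Z = Σ e^(−Eᵢ/kT) = e^(−0) + e^(−0.75988) + e^(−1.6851) + e^(−2.7502) = 1.0000 + 0.46772 + 0.18543 + 0.063915 = 1.7171.
⟨E⟩ = Σ Eᵢ e^(−Eᵢ/kT) / Z = (0·1.0000 + 95.6·0.46772 + 212·0.18543 + 346·0.063915) / 1.7171 = 61.8 meV.

61.8 meV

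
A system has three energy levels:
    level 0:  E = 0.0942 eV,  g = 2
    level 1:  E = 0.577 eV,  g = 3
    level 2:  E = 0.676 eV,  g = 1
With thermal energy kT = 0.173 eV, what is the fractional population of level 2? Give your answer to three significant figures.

0.0156

Eᵢ/kT = 0.54451, 3.3353, 3.9075.
Z = Σ gᵢe^(−Eᵢ/kT) = 2·e^(−0.54451) + 3·e^(−3.3353) + 1·e^(−3.9075) = 1.1603 + 0.10681 + 0.020091 = 1.2872.
P₂ = g₂ e^(−E₂/kT) / Z = 0.020091/1.2872 = 0.0156.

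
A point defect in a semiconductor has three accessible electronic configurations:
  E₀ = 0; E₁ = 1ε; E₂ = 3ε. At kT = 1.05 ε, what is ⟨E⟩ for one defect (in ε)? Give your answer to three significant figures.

Eᵢ/kT = 0, 0.95238, 2.8571.
Z = Σ e^(−Eᵢ/kT) = e^(−0) + e^(−0.95238) + e^(−2.8571) = 1.0000 + 0.38582 + 0.057435 = 1.4433.
⟨E⟩ = Σ Eᵢ e^(−Eᵢ/kT) / Z = (0·1.0000 + 1·0.38582 + 3·0.057435) / 1.4433 = 0.387 ε.

0.387 ε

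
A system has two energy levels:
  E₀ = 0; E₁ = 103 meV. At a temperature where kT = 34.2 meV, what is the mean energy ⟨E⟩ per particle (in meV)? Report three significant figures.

Eᵢ/kT = 0, 3.0117.
Z = Σ e^(−Eᵢ/kT) = e^(−0) + e^(−3.0117) = 1.0000 + 0.049208 = 1.0492.
⟨E⟩ = Σ Eᵢ e^(−Eᵢ/kT) / Z = (0·1.0000 + 103·0.049208) / 1.0492 = 4.83 meV.

4.83 meV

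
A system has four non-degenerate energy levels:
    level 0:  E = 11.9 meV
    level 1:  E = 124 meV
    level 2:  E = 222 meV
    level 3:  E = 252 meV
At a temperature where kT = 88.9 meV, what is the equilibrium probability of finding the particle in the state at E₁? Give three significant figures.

0.196

Eᵢ/kT = 0.13386, 1.3948, 2.4972, 2.8346.
Z = Σ e^(−Eᵢ/kT) = e^(−0.13386) + e^(−1.3948) + e^(−2.4972) + e^(−2.8346) = 0.87471 + 0.24788 + 0.082315 + 0.058742 = 1.2636.
P₁ = e^(−E₁/kT) / Z = 0.24788/1.2636 = 0.196.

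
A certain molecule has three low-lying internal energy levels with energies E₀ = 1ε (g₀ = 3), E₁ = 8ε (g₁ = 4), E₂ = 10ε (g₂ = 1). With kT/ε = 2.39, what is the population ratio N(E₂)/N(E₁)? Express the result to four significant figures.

n₂/n₁ = (g₂/g₁) exp[−(E₂−E₁)/kT] = (1/4) × exp(−(2ε)/(2.39ε)) = (1/4) × exp(-0.836820) = 0.1083.

0.1083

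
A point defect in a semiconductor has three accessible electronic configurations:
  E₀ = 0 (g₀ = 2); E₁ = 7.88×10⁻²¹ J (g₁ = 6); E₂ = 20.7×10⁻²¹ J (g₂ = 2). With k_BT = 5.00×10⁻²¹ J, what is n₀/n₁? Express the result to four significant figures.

1.612

n₀/n₁ = (g₀/g₁) exp[−(E₀−E₁)/kT] = (2/6) × exp(−(-7.88 ×10⁻²¹ J)/(5.00 ×10⁻²¹ J)) = (2/6) × exp(1.57600) = 1.612.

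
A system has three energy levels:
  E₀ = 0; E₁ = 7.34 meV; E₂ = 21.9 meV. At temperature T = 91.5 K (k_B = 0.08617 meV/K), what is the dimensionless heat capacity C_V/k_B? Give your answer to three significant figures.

0.427

k_BT = 0.08617 × 91.5 K = 7.8846 meV.
Eᵢ/kT = 0, 0.93093, 2.7776.
Z = Σ e^(−Eᵢ/kT) = e^(−0) + e^(−0.93093) + e^(−2.7776) = 1.0000 + 0.39419 + 0.062188 = 1.4564.
⟨E⟩ = 2.9218 meV, ⟨E²⟩ = 35.061 meV².
C_V/k_B = (⟨E²⟩ − ⟨E⟩²)/(kT)² = (35.061 − 8.5369)/62.167 = 0.427.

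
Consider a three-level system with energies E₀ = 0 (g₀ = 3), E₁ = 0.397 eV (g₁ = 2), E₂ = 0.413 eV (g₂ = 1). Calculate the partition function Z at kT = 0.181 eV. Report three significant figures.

Eᵢ/kT = 0, 2.1934, 2.2818.
Z = Σ gᵢe^(−Eᵢ/kT) = 3·e^(−0) + 2·e^(−2.1934) + 1·e^(−2.2818) = 3.0000 + 0.22307 + 0.10210 = 3.3252.

Z = 3.33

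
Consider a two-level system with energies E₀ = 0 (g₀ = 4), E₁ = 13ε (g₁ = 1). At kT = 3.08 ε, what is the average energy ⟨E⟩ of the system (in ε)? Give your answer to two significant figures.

0.048 ε

Eᵢ/kT = 0, 4.221.
Z = Σ gᵢe^(−Eᵢ/kT) = 4·e^(−0) + 1·e^(−4.221) = 4.000 + 0.01468 = 4.015.
⟨E⟩ = Σ Eᵢ gᵢe^(−Eᵢ/kT) / Z = (0·4.000 + 13·0.01468) / 4.015 = 0.048 ε.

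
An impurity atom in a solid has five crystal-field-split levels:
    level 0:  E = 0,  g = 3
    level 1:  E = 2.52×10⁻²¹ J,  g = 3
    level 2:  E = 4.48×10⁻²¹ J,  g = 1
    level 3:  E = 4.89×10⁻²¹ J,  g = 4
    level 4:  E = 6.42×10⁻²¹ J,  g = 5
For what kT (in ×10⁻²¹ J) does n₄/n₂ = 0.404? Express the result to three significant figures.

n₄/n₂ = (g₄/g₂) exp[−(E₄−E₂)/kT] = 0.404.
⇒ (E₄−E₂)/kT = ln((5/1)/0.404) = ln(12.376) = 2.5158.
kT = 1.94 ×10⁻²¹ J / 2.5158 = 0.771 ×10⁻²¹ J.

0.771 ×10⁻²¹ J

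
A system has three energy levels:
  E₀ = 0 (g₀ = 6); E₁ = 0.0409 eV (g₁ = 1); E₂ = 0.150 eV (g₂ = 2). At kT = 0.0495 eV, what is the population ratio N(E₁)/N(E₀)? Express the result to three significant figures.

n₁/n₀ = (g₁/g₀) exp[−(E₁−E₀)/kT] = (1/6) × exp(−(0.0409 eV)/(0.0495 eV)) = (1/6) × exp(-0.82626) = 0.0729.

0.0729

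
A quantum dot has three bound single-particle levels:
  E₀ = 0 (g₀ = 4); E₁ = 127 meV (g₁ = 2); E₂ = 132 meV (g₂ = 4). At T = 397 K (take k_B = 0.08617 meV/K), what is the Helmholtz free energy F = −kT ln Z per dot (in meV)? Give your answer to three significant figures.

-48.5 meV

k_BT = 0.08617 × 397 K = 34.209 meV.
Eᵢ/kT = 0, 3.7125, 3.8586.
Z = Σ gᵢe^(−Eᵢ/kT) = 4·e^(−0) + 2·e^(−3.7125) + 4·e^(−3.8586) = 4.0000 + 0.048833 + 0.084390 = 4.1332.
F = −kT ln Z = −34.209 × ln(4.1332) = −34.209 × 1.4191 = -48.5 meV.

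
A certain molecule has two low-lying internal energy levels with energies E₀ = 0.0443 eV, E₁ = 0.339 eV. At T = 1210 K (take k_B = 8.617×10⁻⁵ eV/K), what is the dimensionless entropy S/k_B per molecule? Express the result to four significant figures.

k_BT = 8.617×10⁻⁵ × 1210 K = 0.104266 eV.
Eᵢ/kT = 0.424875, 3.25130.
Z = Σ e^(−Eᵢ/kT) = e^(−0.424875) + e^(−3.25130) = 0.653852 + 0.0387238 = 0.692576.
⟨E⟩ = Σ EᵢPᵢ = 0.0607775 eV.
S/k_B = ln Z + ⟨E⟩/kT = ln(0.692576) + 0.0607775/0.104266 = -0.367337 + 0.582908 = 0.2156.

0.2156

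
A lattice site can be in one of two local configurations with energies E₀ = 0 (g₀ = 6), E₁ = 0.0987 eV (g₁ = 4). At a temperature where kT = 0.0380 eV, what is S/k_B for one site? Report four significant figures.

Eᵢ/kT = 0, 2.59737.
Z = Σ gᵢe^(−Eᵢ/kT) = 6·e^(−0) + 4·e^(−2.59737) = 6.00000 + 0.297877 = 6.29788.
⟨E⟩ = Σ EᵢPᵢ = 0.00466831 eV.
S/k_B = ln Z + ⟨E⟩/kT = ln(6.29788) + 0.00466831/0.0380 = 1.84021 + 0.122850 = 1.963.

1.963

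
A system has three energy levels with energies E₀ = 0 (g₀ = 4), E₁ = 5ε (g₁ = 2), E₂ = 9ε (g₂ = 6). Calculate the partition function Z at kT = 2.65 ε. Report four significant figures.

Z = 4.504

Eᵢ/kT = 0, 1.88679, 3.39623.
Z = Σ gᵢe^(−Eᵢ/kT) = 4·e^(−0) + 2·e^(−1.88679) + 6·e^(−3.39623) = 4.00000 + 0.303115 + 0.200996 = 4.50411.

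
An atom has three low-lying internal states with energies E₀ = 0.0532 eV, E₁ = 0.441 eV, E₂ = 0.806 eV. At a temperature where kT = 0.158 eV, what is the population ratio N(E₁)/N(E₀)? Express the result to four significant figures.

0.08591

n₁/n₀ = exp[−(E₁−E₀)/kT] = exp(−(0.3878 eV)/(0.158 eV)) = exp(-2.45443) = 0.08591.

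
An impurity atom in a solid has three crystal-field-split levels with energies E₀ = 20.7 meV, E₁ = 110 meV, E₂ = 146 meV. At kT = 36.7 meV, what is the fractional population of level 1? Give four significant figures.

Eᵢ/kT = 0.564033, 2.99728, 3.97820.
Z = Σ e^(−Eᵢ/kT) = e^(−0.564033) + e^(−2.99728) + e^(−3.97820) = 0.568910 + 0.0499227 + 0.0187193 = 0.637552.
P₁ = e^(−E₁/kT) / Z = 0.0499227/0.637552 = 0.07830.

0.07830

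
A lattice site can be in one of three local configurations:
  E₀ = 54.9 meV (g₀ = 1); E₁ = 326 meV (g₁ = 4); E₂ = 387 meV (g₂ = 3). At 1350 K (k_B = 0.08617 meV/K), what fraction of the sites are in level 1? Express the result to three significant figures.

k_BT = 0.08617 × 1350 K = 116.33 meV.
Eᵢ/kT = 0.47193, 2.8024, 3.3267.
Z = Σ gᵢe^(−Eᵢ/kT) = 1·e^(−0.47193) + 4·e^(−2.8024) + 3·e^(−3.3267) = 0.62380 + 0.24266 + 0.10773 = 0.97419.
P₁ = g₁ e^(−E₁/kT) / Z = 0.24266/0.97419 = 0.249.

0.249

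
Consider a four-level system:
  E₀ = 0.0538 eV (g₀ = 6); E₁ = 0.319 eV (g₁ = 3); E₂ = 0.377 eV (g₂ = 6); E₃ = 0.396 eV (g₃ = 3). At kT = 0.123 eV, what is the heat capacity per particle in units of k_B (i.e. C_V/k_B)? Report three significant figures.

0.749

Eᵢ/kT = 0.43740, 2.5935, 3.0650, 3.2195.
Z = Σ gᵢe^(−Eᵢ/kT) = 6·e^(−0.43740) + 3·e^(−2.5935) + 6·e^(−3.0650) + 3·e^(−3.2195) = 3.8743 + 0.22427 + 0.27992 + 0.11993 = 4.4984.
⟨E⟩ = 0.096257 eV, ⟨E²⟩ = 0.020591 eV².
C_V/k_B = (⟨E²⟩ − ⟨E⟩²)/(kT)² = (0.020591 − 0.0092654)/0.015129 = 0.749.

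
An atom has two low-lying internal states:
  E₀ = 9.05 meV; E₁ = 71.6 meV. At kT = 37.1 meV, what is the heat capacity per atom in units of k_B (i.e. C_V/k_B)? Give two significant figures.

Eᵢ/kT = 0.2439, 1.930.
Z = Σ e^(−Eᵢ/kT) = e^(−0.2439) + e^(−1.930) = 0.7836 + 0.1451 = 0.9287.
⟨E⟩ = 18.82 meV, ⟨E²⟩ = 870.1 meV².
C_V/k_B = (⟨E²⟩ − ⟨E⟩²)/(kT)² = (870.1 − 354.2)/1376 = 0.37.

0.37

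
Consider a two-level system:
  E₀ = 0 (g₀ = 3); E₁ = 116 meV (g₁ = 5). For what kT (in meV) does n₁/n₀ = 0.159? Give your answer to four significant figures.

49.37 meV

n₁/n₀ = (g₁/g₀) exp[−(E₁−E₀)/kT] = 0.159.
⇒ (E₁−E₀)/kT = ln((5/3)/0.159) = ln(10.4822) = 2.34968.
kT = 116 meV / 2.34968 = 49.37 meV.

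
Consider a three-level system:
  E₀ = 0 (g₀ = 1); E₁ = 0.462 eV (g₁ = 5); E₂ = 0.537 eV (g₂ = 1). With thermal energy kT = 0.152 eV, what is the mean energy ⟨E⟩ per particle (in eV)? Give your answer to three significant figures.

0.0995 eV

Eᵢ/kT = 0, 3.0395, 3.5329.
Z = Σ gᵢe^(−Eᵢ/kT) = 1·e^(−0) + 5·e^(−3.0395) + 1·e^(−3.5329) = 1.0000 + 0.23929 + 0.029220 = 1.2685.
⟨E⟩ = Σ Eᵢ gᵢe^(−Eᵢ/kT) / Z = (0·1.0000 + 0.462·0.23929 + 0.537·0.029220) / 1.2685 = 0.0995 eV.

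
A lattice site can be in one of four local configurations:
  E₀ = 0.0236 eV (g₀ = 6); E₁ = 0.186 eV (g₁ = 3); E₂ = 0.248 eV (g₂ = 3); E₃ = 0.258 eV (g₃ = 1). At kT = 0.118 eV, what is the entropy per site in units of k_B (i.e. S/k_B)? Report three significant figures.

2.29

Eᵢ/kT = 0.20000, 1.5763, 2.1017, 2.1864.
Z = Σ gᵢe^(−Eᵢ/kT) = 6·e^(−0.20000) + 3·e^(−1.5763) + 3·e^(−2.1017) + 1·e^(−2.1864) = 4.9124 + 0.62022 + 0.36675 + 0.11232 = 6.0117.
⟨E⟩ = Σ EᵢPᵢ = 0.058424 eV.
S/k_B = ln Z + ⟨E⟩/kT = ln(6.0117) + 0.058424/0.118 = 1.7937 + 0.49512 = 2.29.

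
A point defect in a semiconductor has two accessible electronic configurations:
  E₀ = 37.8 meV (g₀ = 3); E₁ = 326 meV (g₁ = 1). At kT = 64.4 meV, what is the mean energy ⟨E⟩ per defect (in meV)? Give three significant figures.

Eᵢ/kT = 0.58696, 5.0621.
Z = Σ gᵢe^(−Eᵢ/kT) = 3·e^(−0.58696) + 1·e^(−5.0621) = 1.6680 + 0.0063322 = 1.6743.
⟨E⟩ = Σ Eᵢ gᵢe^(−Eᵢ/kT) / Z = (37.8·1.6680 + 326·0.0063322) / 1.6743 = 38.9 meV.

38.9 meV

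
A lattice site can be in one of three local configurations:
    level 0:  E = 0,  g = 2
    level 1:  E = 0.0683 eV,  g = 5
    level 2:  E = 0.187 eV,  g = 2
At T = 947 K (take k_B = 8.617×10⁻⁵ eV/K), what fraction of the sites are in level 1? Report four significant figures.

0.4957

k_BT = 8.617×10⁻⁵ × 947 K = 0.0816030 eV.
Eᵢ/kT = 0, 0.836979, 2.29158.
Z = Σ gᵢe^(−Eᵢ/kT) = 2·e^(−0) + 5·e^(−0.836979) + 2·e^(−2.29158) = 2.00000 + 2.16508 + 0.202213 = 4.36729.
P₁ = g₁ e^(−E₁/kT) / Z = 2.16508/4.36729 = 0.4957.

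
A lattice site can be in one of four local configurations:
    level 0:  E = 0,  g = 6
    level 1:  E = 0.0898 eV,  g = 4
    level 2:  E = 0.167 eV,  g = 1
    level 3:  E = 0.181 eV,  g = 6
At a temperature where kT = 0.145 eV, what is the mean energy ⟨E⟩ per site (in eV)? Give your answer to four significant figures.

0.05474 eV

Eᵢ/kT = 0, 0.619310, 1.15172, 1.24828.
Z = Σ gᵢe^(−Eᵢ/kT) = 6·e^(−0) + 4·e^(−0.619310) + 1·e^(−1.15172) + 6·e^(−1.24828) = 6.00000 + 2.15326 + 0.316093 + 1.72199 = 10.1913.
⟨E⟩ = Σ Eᵢ gᵢe^(−Eᵢ/kT) / Z = (0·6.00000 + 0.0898·2.15326 + 0.167·0.316093 + 0.181·1.72199) / 10.1913 = 0.05474 eV.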